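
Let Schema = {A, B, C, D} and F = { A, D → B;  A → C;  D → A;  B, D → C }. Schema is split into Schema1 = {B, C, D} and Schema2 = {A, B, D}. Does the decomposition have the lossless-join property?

Common attributes: Schema1 ∩ Schema2 = {B, D}.
Closure of {B, D}: D → A applies, adding A; B, D → C applies, adding C. So (B, D)⁺ = {A, B, C, D}.
This closure contains every attribute of Schema1, so Schema1 ∩ Schema2 → Schema1. The join is lossless.

Yes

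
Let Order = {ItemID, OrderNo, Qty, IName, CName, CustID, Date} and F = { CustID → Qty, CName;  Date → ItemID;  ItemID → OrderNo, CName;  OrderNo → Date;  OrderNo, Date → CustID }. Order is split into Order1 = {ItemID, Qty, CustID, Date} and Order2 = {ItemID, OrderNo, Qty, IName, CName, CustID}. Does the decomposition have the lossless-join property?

Yes

Common attributes: Order1 ∩ Order2 = {ItemID, Qty, CustID}.
Closure of {ItemID, Qty, CustID}: CustID → Qty, CName applies, adding CName; ItemID → OrderNo, CName applies, adding OrderNo; OrderNo → Date applies, adding Date. So (ItemID, Qty, CustID)⁺ = {ItemID, OrderNo, Qty, CName, CustID, Date}.
This closure contains every attribute of Order1, so Order1 ∩ Order2 → Order1. The join is lossless.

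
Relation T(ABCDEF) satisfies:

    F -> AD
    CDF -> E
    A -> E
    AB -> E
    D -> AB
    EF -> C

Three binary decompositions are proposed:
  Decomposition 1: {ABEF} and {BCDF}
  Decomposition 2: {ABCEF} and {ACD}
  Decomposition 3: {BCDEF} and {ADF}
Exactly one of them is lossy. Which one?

Decomposition 1: common = {BF}, closure = {ABCDEF} → lossless.
Decomposition 2: common = {AC}, closure = {ACE} → lossy.
Decomposition 3: common = {DF}, closure = {ABCDEF} → lossless.

Decomposition 2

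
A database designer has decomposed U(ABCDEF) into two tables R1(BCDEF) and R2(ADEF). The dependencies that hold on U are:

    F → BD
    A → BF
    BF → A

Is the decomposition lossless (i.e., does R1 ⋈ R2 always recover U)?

Yes

Common attributes: R1 ∩ R2 = {DEF}.
Closure of {DEF}: F → BD applies, adding B; BF → A applies, adding A. So (DEF)⁺ = {ABDEF}.
This closure contains every attribute of R2, so R1 ∩ R2 → R2. The join is lossless.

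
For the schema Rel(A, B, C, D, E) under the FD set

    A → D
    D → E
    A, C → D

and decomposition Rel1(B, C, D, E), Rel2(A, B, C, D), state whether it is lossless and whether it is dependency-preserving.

lossless and dependency-preserving

Lossless test: (B, C, D)⁺ = {B, C, D, E}, which contains all of one fragment — lossless.
Dependency preservation: every FD's attributes lie within a single fragment, so each can be enforced locally — preserved.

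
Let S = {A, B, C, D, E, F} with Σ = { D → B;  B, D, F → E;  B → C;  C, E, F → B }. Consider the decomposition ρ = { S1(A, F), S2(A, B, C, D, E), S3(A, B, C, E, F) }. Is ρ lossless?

No

Chase test. Columns are A, B, C, D, E, F; row i has aⱼ where attribute j ∈ Si, else bᵢⱼ.
Initial tableau (one row per fragment):
  row 1: a1 b12 b13 b14 b15 a6
  row 2: a1 a2 a3 a4 a5 b26
  row 3: a1 a2 a3 b34 a5 a6
No row becomes fully distinguished — the join is lossy.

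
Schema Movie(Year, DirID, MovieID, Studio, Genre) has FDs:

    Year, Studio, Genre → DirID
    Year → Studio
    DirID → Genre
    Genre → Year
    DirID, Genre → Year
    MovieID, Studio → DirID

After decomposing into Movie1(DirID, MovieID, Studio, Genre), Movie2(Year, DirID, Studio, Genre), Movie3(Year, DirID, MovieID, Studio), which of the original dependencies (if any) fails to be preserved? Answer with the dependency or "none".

Year, Studio, Genre → DirID lies within Movie2.
Year → Studio lies within Movie2.
DirID → Genre lies within Movie1.
Genre → Year lies within Movie2.
DirID, Genre → Year lies within Movie2.
MovieID, Studio → DirID lies within Movie1.
Every dependency is enforceable on the fragments, so the decomposition is dependency-preserving.

none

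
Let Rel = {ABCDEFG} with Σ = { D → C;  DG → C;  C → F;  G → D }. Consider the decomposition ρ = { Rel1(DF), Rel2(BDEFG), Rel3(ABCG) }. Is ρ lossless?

No

Chase test. Columns are ABCDEFG; row i has aⱼ where attribute j ∈ Reli, else bᵢⱼ.
Initial tableau (one row per fragment):
  row 1: b11 b12 b13 a4 b15 a6 b17
  row 2: b21 a2 b23 a4 a5 a6 a7
  row 3: a1 a2 a3 b34 b35 b36 a7
Rows 1 and 2 agree on D; apply D→C and equate their C entries.
Rows 2 and 3 agree on G; apply G→D and equate their D entries.
Rows 1 and 3 agree on D; apply D→C and equate their C entries.
Rows 1 and 3 agree on C; apply C→F and equate their F entries.
No row becomes fully distinguished — the join is lossy.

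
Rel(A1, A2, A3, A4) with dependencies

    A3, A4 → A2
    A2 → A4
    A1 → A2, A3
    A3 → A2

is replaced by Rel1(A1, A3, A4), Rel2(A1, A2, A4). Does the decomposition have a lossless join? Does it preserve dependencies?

Lossless test: (A1, A4)⁺ = {A1, A2, A3, A4}, which contains all of one fragment — lossless.
Dependency preservation: the restricted closure of {A3, A4} across the fragments never reaches {A2}, so A3, A4 → A2 cannot be enforced without a join — not preserved.

lossless but not dependency-preserving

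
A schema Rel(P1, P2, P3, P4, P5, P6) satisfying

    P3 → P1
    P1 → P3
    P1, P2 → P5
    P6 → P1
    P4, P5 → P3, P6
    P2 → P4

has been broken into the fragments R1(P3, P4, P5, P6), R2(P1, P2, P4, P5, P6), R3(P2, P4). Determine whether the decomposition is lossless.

Yes

Chase test. Columns are P1, P2, P3, P4, P5, P6; row i has aⱼ where attribute j ∈ Ri, else bᵢⱼ.
Initial tableau (one row per fragment):
  row 1: b11 b12 a3 a4 a5 a6
  row 2: a1 a2 b23 a4 a5 a6
  row 3: b31 a2 b33 a4 b35 b36
Rows 1 and 2 agree on P6; apply P6→P1 and equate their P1 entries.
Rows 1 and 2 agree on P4, P5; apply P4, P5→P3, P6 and equate their P3, P6 entries.
Row 2 is now all distinguished symbols — the join is lossless.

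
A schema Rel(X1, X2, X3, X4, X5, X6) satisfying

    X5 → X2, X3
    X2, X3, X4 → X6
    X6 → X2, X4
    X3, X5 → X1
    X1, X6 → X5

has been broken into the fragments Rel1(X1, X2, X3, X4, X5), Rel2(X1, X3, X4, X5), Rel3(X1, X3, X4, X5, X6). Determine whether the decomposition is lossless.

Yes

Chase test. Columns are X1, X2, X3, X4, X5, X6; row i has aⱼ where attribute j ∈ Reli, else bᵢⱼ.
Initial tableau (one row per fragment):
  row 1: a1 a2 a3 a4 a5 b16
  row 2: a1 b22 a3 a4 a5 b26
  row 3: a1 b32 a3 a4 a5 a6
Rows 1 and 2 agree on X5; apply X5→X2, X3 and equate their X2, X3 entries.
Rows 1 and 3 agree on X5; apply X5→X2, X3 and equate their X2, X3 entries.
Rows 1 and 2 agree on X2, X3, X4; apply X2, X3, X4→X6 and equate their X6 entries.
Rows 1 and 3 agree on X2, X3, X4; apply X2, X3, X4→X6 and equate their X6 entries.
Row 1 is now all distinguished symbols — the join is lossless.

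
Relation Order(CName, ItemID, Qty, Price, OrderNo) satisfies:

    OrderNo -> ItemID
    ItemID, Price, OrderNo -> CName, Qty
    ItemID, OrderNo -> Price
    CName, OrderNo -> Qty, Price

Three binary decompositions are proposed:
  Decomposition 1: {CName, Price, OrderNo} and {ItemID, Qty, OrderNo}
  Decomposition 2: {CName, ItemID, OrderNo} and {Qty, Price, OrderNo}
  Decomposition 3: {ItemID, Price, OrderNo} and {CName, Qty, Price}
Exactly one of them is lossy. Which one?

Decomposition 1: common = {OrderNo}, closure = {CName, ItemID, Qty, Price, OrderNo} → lossless.
Decomposition 2: common = {OrderNo}, closure = {CName, ItemID, Qty, Price, OrderNo} → lossless.
Decomposition 3: common = {Price}, closure = {Price} → lossy.

Decomposition 3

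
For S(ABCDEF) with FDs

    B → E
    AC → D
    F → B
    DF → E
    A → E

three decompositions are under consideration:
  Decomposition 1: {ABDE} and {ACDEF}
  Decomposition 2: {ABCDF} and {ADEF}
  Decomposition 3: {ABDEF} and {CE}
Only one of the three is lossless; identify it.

Decomposition 1: common = {ADE}, closure = {ADE} → lossy.
Decomposition 2: common = {ADF}, closure = {ABDEF} → lossless.
Decomposition 3: common = {E}, closure = {E} → lossy.

Decomposition 2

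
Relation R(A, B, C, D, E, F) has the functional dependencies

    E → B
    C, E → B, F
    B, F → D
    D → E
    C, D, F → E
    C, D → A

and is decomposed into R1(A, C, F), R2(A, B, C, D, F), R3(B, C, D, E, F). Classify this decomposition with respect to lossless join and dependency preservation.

lossless and dependency-preserving

Lossless test (chase): Rows 2 and 3 agree on D; apply D→E and equate their E entries. Rows 2 and 3 agree on C, D; apply C, D→A and equate their A entries. Row 2 is now all distinguished symbols — the join is lossless.
Dependency preservation: every FD's attributes lie within a single fragment, so each can be enforced locally — preserved.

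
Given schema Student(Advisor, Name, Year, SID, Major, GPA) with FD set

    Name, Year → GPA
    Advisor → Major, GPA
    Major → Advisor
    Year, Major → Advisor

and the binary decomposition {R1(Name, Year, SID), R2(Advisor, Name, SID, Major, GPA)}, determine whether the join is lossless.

No

Common attributes: R1 ∩ R2 = {Name, SID}.
No dependency enlarges {Name, SID}, so (Name, SID)⁺ = {Name, SID}.
The closure contains neither all of R1 = {Name, Year, SID} nor all of R2 = {Advisor, Name, SID, Major, GPA}, so the common attributes are not a superkey of either fragment. The join is lossy.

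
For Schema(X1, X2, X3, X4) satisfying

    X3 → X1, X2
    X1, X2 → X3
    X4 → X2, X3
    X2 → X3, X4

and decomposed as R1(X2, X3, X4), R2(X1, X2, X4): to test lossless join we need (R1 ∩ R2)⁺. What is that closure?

R1 ∩ R2 = {X2, X4}.
X4 → X2, X3 applies, adding X3
X3 → X1, X2 applies, adding X1
Closure: {X1, X2, X3, X4}.

X1, X2, X3, X4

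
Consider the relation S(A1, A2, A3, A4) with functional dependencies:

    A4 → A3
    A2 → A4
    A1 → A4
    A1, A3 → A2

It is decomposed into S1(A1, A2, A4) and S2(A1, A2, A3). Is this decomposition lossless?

Yes

Common attributes: S1 ∩ S2 = {A1, A2}.
Closure of {A1, A2}: A2 → A4 applies, adding A4; A4 → A3 applies, adding A3. So (A1, A2)⁺ = {A1, A2, A3, A4}.
This closure contains every attribute of S1, so S1 ∩ S2 → S1. The join is lossless.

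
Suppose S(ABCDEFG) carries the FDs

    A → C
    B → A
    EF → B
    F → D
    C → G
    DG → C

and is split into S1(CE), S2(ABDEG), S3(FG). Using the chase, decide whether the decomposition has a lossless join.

No

Chase test. Columns are ABCDEFG; row i has aⱼ where attribute j ∈ Si, else bᵢⱼ.
Initial tableau (one row per fragment):
  row 1: b11 b12 a3 b14 a5 b16 b17
  row 2: a1 a2 b23 a4 a5 b26 a7
  row 3: b31 b32 b33 b34 b35 a6 a7
No row becomes fully distinguished — the join is lossy.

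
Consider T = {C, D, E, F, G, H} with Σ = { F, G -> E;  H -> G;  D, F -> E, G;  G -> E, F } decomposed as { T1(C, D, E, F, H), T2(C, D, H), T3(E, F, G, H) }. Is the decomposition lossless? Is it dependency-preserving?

Lossless test (chase): Rows 1 and 2 agree on H; apply H→G and equate their G entries. Rows 1 and 3 agree on H; apply H→G and equate their G entries. Rows 1 and 2 agree on G; apply G→E, F and equate their E, F entries. Row 1 is now all distinguished symbols — the join is lossless.
Dependency preservation: the restricted closure of {D, F} across the fragments never reaches {E, G}, so D, F → E, G cannot be enforced without a join — not preserved.

lossless but not dependency-preserving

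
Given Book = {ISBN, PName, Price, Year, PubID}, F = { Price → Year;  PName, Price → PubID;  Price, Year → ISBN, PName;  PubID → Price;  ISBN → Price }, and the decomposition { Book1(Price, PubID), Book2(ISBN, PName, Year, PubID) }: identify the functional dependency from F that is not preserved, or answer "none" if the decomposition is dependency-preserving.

Price → Year: restricted closure across fragments reaches Year.
PName, Price → PubID: restricted closure across fragments reaches PubID.
Price, Year → ISBN, PName: restricted closure across fragments reaches ISBN, PName.
PubID → Price lies within Book1.
ISBN → Price: restricted closure across fragments reaches Price.
Every dependency is enforceable on the fragments, so the decomposition is dependency-preserving.

none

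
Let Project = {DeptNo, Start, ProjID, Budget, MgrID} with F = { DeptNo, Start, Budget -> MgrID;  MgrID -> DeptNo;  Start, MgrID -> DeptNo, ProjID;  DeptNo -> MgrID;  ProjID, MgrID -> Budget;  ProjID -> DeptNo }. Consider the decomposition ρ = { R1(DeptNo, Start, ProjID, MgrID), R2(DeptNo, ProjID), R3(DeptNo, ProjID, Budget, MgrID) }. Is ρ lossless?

Yes

Chase test. Columns are DeptNo, Start, ProjID, Budget, MgrID; row i has aⱼ where attribute j ∈ Ri, else bᵢⱼ.
Initial tableau (one row per fragment):
  row 1: a1 a2 a3 b14 a5
  row 2: a1 b22 a3 b24 b25
  row 3: a1 b32 a3 a4 a5
Rows 1 and 2 agree on DeptNo; apply DeptNo→MgrID and equate their MgrID entries.
Rows 1 and 2 agree on ProjID, MgrID; apply ProjID, MgrID→Budget and equate their Budget entries.
Rows 1 and 3 agree on ProjID, MgrID; apply ProjID, MgrID→Budget and equate their Budget entries.
Row 1 is now all distinguished symbols — the join is lossless.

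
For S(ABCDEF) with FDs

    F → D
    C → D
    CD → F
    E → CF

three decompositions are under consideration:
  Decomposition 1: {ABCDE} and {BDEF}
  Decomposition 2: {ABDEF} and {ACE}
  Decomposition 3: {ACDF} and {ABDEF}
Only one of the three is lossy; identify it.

Decomposition 3

Decomposition 1: common = {BDE}, closure = {BCDEF} → lossless.
Decomposition 2: common = {AE}, closure = {ACDEF} → lossless.
Decomposition 3: common = {ADF}, closure = {ADF} → lossy.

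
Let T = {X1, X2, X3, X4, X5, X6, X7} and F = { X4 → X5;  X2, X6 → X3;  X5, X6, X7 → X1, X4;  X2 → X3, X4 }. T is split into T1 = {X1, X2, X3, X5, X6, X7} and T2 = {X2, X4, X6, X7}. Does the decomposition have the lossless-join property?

Yes

Common attributes: T1 ∩ T2 = {X2, X6, X7}.
Closure of {X2, X6, X7}: X2, X6 → X3 applies, adding X3; X2 → X3, X4 applies, adding X4; X4 → X5 applies, adding X5; X5, X6, X7 → X1, X4 applies, adding X1. So (X2, X6, X7)⁺ = {X1, X2, X3, X4, X5, X6, X7}.
This closure contains every attribute of T1, so T1 ∩ T2 → T1. The join is lossless.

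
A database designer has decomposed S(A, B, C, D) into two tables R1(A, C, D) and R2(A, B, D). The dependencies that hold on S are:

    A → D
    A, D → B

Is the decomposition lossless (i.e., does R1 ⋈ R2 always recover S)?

Common attributes: R1 ∩ R2 = {A, D}.
Closure of {A, D}: A, D → B applies, adding B. So (A, D)⁺ = {A, B, D}.
This closure contains every attribute of R2, so R1 ∩ R2 → R2. The join is lossless.

Yes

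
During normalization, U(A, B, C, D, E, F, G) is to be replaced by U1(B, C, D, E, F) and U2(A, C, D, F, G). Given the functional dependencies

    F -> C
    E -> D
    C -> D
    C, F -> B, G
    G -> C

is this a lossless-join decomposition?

No

Common attributes: U1 ∩ U2 = {C, D, F}.
Closure of {C, D, F}: C, F → B, G applies, adding B, G. So (C, D, F)⁺ = {B, C, D, F, G}.
The closure contains neither all of U1 = {B, C, D, E, F} nor all of U2 = {A, C, D, F, G}, so the common attributes are not a superkey of either fragment. The join is lossy.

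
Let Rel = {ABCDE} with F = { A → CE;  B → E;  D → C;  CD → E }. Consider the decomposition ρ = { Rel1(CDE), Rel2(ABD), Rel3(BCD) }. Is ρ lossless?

Chase test. Columns are ABCDE; row i has aⱼ where attribute j ∈ Reli, else bᵢⱼ.
Initial tableau (one row per fragment):
  row 1: b11 b12 a3 a4 a5
  row 2: a1 a2 b23 a4 b25
  row 3: b31 a2 a3 a4 b35
Rows 2 and 3 agree on B; apply B→E and equate their E entries.
Rows 1 and 2 agree on D; apply D→C and equate their C entries.
Rows 1 and 2 agree on CD; apply CD→E and equate their E entries.
Row 2 is now all distinguished symbols — the join is lossless.

Yes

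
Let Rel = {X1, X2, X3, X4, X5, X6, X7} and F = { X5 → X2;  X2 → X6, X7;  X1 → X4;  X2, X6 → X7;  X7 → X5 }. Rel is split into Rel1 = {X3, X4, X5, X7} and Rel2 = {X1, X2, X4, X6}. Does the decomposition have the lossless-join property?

Common attributes: Rel1 ∩ Rel2 = {X4}.
No dependency enlarges {X4}, so (X4)⁺ = {X4}.
The closure contains neither all of Rel1 = {X3, X4, X5, X7} nor all of Rel2 = {X1, X2, X4, X6}, so the common attributes are not a superkey of either fragment. The join is lossy.

No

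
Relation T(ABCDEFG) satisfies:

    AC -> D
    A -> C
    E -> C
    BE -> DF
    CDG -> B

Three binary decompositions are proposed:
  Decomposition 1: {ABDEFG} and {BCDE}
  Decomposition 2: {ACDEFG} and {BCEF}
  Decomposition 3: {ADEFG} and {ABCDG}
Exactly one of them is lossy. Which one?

Decomposition 2

Decomposition 1: common = {BDE}, closure = {BCDEF} → lossless.
Decomposition 2: common = {CEF}, closure = {CEF} → lossy.
Decomposition 3: common = {ADG}, closure = {ABCDG} → lossless.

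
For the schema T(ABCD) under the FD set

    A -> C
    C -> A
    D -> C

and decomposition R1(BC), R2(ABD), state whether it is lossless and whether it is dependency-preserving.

Lossless test: (B)⁺ = {B}, which is a superkey of neither fragment — lossy.
Dependency preservation: the restricted closure of {A} across the fragments never reaches {C}, so A → C cannot be enforced without a join — not preserved.

lossy and not dependency-preserving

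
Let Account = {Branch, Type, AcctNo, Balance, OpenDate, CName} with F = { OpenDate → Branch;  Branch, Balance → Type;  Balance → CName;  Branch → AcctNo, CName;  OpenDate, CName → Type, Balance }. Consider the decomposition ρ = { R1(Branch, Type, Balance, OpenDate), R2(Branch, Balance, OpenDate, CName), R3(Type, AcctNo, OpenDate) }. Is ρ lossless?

Yes

Chase test. Columns are Branch, Type, AcctNo, Balance, OpenDate, CName; row i has aⱼ where attribute j ∈ Ri, else bᵢⱼ.
Initial tableau (one row per fragment):
  row 1: a1 a2 b13 a4 a5 b16
  row 2: a1 b22 b23 a4 a5 a6
  row 3: b31 a2 a3 b34 a5 b36
Rows 1 and 3 agree on OpenDate; apply OpenDate→Branch and equate their Branch entries.
Rows 1 and 2 agree on Branch, Balance; apply Branch, Balance→Type and equate their Type entries.
Rows 1 and 2 agree on Balance; apply Balance→CName and equate their CName entries.
Rows 1 and 2 agree on Branch; apply Branch→AcctNo, CName and equate their AcctNo, CName entries.
Rows 1 and 3 agree on Branch; apply Branch→AcctNo, CName and equate their AcctNo, CName entries.
Rows 1 and 3 agree on OpenDate, CName; apply OpenDate, CName→Type, Balance and equate their Type, Balance entries.
Row 1 is now all distinguished symbols — the join is lossless.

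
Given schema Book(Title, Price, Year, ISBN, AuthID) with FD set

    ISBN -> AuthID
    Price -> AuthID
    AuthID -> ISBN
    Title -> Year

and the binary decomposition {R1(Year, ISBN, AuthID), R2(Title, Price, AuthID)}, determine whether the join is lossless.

No

Common attributes: R1 ∩ R2 = {AuthID}.
Closure of {AuthID}: AuthID → ISBN applies, adding ISBN. So (AuthID)⁺ = {ISBN, AuthID}.
The closure contains neither all of R1 = {Year, ISBN, AuthID} nor all of R2 = {Title, Price, AuthID}, so the common attributes are not a superkey of either fragment. The join is lossy.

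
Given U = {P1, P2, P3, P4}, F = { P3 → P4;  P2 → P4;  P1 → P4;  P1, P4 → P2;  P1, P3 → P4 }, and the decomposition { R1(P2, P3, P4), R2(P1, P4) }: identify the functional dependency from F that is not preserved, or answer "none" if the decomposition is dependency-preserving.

Check P1, P4 → P2: no single fragment contains all of {P1, P2, P4}, and the restricted closure of {P1, P4} across the fragments never reaches {P2}.
P3 → P4 is preserved.
P2 → P4 is preserved.
P1 → P4 is preserved.
P1, P3 → P4 is preserved.

P1, P4 → P2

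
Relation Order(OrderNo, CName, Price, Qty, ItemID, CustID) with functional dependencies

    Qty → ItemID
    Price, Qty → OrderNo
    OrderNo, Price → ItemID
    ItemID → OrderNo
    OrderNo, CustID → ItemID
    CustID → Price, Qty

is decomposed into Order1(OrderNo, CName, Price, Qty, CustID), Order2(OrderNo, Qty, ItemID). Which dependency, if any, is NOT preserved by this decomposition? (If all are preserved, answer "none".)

OrderNo, Price → ItemID

Check OrderNo, Price → ItemID: no single fragment contains all of {OrderNo, Price, ItemID}, and the restricted closure of {OrderNo, Price} across the fragments never reaches {ItemID}.
Qty → ItemID is preserved.
Price, Qty → OrderNo is preserved.
ItemID → OrderNo is preserved.
OrderNo, CustID → ItemID is preserved.
CustID → Price, Qty is preserved.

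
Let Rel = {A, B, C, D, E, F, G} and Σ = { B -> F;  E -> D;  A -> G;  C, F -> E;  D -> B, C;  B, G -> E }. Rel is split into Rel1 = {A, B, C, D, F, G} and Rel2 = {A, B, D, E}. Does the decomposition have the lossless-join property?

Common attributes: Rel1 ∩ Rel2 = {A, B, D}.
Closure of {A, B, D}: B → F applies, adding F; A → G applies, adding G; D → B, C applies, adding C; B, G → E applies, adding E. So (A, B, D)⁺ = {A, B, C, D, E, F, G}.
This closure contains every attribute of Rel1, so Rel1 ∩ Rel2 → Rel1. The join is lossless.

Yes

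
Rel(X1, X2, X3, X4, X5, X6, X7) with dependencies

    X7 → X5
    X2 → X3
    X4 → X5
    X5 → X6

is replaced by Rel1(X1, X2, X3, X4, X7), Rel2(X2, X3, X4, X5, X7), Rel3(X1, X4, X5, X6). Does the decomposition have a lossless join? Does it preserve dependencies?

Lossless test (chase): Rows 1 and 2 agree on X7; apply X7→X5 and equate their X5 entries. Rows 1 and 2 agree on X5; apply X5→X6 and equate their X6 entries. Rows 1 and 3 agree on X5; apply X5→X6 and equate their X6 entries. Row 1 is now all distinguished symbols — the join is lossless.
Dependency preservation: every FD's attributes lie within a single fragment, so each can be enforced locally — preserved.

lossless and dependency-preserving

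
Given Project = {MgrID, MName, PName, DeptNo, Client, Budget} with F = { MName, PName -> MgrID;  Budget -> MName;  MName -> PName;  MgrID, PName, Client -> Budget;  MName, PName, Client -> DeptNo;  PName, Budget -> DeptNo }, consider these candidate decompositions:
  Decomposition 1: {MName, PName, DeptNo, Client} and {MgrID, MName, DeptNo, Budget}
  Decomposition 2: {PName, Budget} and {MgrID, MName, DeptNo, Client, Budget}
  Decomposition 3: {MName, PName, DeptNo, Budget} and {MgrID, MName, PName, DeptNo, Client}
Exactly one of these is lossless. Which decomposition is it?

Decomposition 2

Decomposition 1: common = {MName, DeptNo}, closure = {MgrID, MName, PName, DeptNo} → lossy.
Decomposition 2: common = {Budget}, closure = {MgrID, MName, PName, DeptNo, Budget} → lossless.
Decomposition 3: common = {MName, PName, DeptNo}, closure = {MgrID, MName, PName, DeptNo} → lossy.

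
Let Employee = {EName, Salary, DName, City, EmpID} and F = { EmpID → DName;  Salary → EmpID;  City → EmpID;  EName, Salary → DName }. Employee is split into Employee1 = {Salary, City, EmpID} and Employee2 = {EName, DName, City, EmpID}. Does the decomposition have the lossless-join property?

Common attributes: Employee1 ∩ Employee2 = {City, EmpID}.
Closure of {City, EmpID}: EmpID → DName applies, adding DName. So (City, EmpID)⁺ = {DName, City, EmpID}.
The closure contains neither all of Employee1 = {Salary, City, EmpID} nor all of Employee2 = {EName, DName, City, EmpID}, so the common attributes are not a superkey of either fragment. The join is lossy.

No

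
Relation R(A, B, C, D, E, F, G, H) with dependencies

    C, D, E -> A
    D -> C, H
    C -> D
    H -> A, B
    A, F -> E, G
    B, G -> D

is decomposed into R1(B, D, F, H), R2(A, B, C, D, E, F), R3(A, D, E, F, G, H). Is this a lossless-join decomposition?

Chase test. Columns are A, B, C, D, E, F, G, H; row i has aⱼ where attribute j ∈ Ri, else bᵢⱼ.
Initial tableau (one row per fragment):
  row 1: b11 a2 b13 a4 b15 a6 b17 a8
  row 2: a1 a2 a3 a4 a5 a6 b27 b28
  row 3: a1 b32 b33 a4 a5 a6 a7 a8
Rows 1 and 2 agree on D; apply D→C, H and equate their C, H entries.
Rows 1 and 3 agree on D; apply D→C, H and equate their C, H entries.
Rows 1 and 2 agree on H; apply H→A, B and equate their A, B entries.
Rows 1 and 3 agree on H; apply H→A, B and equate their A, B entries.
Rows 1 and 2 agree on A, F; apply A, F→E, G and equate their E, G entries.
Rows 1 and 3 agree on A, F; apply A, F→E, G and equate their E, G entries.
Row 1 is now all distinguished symbols — the join is lossless.

Yes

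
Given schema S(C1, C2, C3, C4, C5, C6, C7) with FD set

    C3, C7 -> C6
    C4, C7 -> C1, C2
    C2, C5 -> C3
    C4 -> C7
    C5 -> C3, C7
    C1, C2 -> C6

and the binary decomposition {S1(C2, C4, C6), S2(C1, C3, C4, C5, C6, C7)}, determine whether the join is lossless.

Common attributes: S1 ∩ S2 = {C4, C6}.
Closure of {C4, C6}: C4 → C7 applies, adding C7; C4, C7 → C1, C2 applies, adding C1, C2. So (C4, C6)⁺ = {C1, C2, C4, C6, C7}.
This closure contains every attribute of S1, so S1 ∩ S2 → S1. The join is lossless.

Yes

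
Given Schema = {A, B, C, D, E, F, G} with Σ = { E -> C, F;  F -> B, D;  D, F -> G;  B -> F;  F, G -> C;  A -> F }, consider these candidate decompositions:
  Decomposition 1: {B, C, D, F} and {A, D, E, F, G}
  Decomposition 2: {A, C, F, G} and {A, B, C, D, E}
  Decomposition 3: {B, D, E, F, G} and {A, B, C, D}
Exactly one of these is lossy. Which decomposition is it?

Decomposition 3

Decomposition 1: common = {D, F}, closure = {B, C, D, F, G} → lossless.
Decomposition 2: common = {A, C}, closure = {A, B, C, D, F, G} → lossless.
Decomposition 3: common = {B, D}, closure = {B, C, D, F, G} → lossy.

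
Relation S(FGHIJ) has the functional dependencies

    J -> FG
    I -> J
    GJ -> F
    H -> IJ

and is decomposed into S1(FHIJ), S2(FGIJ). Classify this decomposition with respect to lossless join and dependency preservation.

Lossless test: (FIJ)⁺ = {FGIJ}, which contains all of one fragment — lossless.
Dependency preservation: every FD's attributes lie within a single fragment, so each can be enforced locally — preserved.

lossless and dependency-preserving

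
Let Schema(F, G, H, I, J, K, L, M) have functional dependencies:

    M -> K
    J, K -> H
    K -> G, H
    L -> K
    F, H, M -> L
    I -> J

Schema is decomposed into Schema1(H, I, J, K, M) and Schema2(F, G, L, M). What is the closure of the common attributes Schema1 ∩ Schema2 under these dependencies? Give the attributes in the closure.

Schema1 ∩ Schema2 = {M}.
M → K applies, adding K
K → G, H applies, adding G, H
Closure: {G, H, K, M}.

G, H, K, M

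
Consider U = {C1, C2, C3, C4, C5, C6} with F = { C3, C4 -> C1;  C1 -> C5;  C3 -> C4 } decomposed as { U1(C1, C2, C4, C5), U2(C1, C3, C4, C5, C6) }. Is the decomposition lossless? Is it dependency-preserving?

Lossless test: (C1, C4, C5)⁺ = {C1, C4, C5}, which is a superkey of neither fragment — lossy.
Dependency preservation: every FD's attributes lie within a single fragment, so each can be enforced locally — preserved.

lossy but dependency-preserving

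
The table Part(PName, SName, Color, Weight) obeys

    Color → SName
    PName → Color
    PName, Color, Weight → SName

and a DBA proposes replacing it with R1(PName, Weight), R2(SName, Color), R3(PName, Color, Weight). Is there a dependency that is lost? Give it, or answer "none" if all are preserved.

none

Color → SName lies within R2.
PName → Color lies within R3.
PName, Color, Weight → SName: restricted closure across fragments reaches SName.
Every dependency is enforceable on the fragments, so the decomposition is dependency-preserving.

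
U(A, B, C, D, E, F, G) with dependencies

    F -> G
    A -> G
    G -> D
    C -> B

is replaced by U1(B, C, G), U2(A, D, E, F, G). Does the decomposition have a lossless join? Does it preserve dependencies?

lossy but dependency-preserving

Lossless test: (G)⁺ = {D, G}, which is a superkey of neither fragment — lossy.
Dependency preservation: every FD's attributes lie within a single fragment, so each can be enforced locally — preserved.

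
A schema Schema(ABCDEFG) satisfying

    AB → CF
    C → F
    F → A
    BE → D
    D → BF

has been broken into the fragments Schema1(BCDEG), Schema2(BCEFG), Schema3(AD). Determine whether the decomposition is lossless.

Yes

Chase test. Columns are ABCDEFG; row i has aⱼ where attribute j ∈ Schemai, else bᵢⱼ.
Initial tableau (one row per fragment):
  row 1: b11 a2 a3 a4 a5 b16 a7
  row 2: b21 a2 a3 b24 a5 a6 a7
  row 3: a1 b32 b33 a4 b35 b36 b37
Rows 1 and 2 agree on C; apply C→F and equate their F entries.
Rows 1 and 2 agree on F; apply F→A and equate their A entries.
Rows 1 and 2 agree on BE; apply BE→D and equate their D entries.
Rows 1 and 3 agree on D; apply D→BF and equate their BF entries.
Rows 1 and 3 agree on F; apply F→A and equate their A entries.
Rows 1 and 3 agree on AB; apply AB→CF and equate their CF entries.
Row 1 is now all distinguished symbols — the join is lossless.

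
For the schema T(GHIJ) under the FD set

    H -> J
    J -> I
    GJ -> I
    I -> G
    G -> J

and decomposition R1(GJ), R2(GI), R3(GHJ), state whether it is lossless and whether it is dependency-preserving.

Lossless test (chase): Rows 1 and 3 agree on J; apply J→I and equate their I entries. Rows 1 and 2 agree on G; apply G→J and equate their J entries. Rows 1 and 2 agree on J; apply J→I and equate their I entries. Row 3 is now all distinguished symbols — the join is lossless.
Dependency preservation: J → I; GJ → I are not contained in any single fragment, but the restricted closure of each left-hand side across the fragments still reaches the right-hand side; the remaining FDs each lie inside some fragment. All dependencies are preserved.

lossless and dependency-preserving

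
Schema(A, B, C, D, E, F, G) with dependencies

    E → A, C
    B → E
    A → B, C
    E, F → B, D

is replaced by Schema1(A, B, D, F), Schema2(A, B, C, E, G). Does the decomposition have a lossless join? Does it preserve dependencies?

lossy but dependency-preserving

Lossless test: (A, B)⁺ = {A, B, C, E}, which is a superkey of neither fragment — lossy.
Dependency preservation: E, F → B, D is not contained in any single fragment, but the restricted closure of its left-hand side across the fragments still reaches the right-hand side; the remaining FDs each lie inside some fragment. All dependencies are preserved.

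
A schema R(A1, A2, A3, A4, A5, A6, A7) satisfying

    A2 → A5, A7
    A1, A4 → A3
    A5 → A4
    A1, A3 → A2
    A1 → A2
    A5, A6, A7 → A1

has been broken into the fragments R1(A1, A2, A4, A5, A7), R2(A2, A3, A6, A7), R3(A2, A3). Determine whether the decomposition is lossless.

No

Chase test. Columns are A1, A2, A3, A4, A5, A6, A7; row i has aⱼ where attribute j ∈ Ri, else bᵢⱼ.
Initial tableau (one row per fragment):
  row 1: a1 a2 b13 a4 a5 b16 a7
  row 2: b21 a2 a3 b24 b25 a6 a7
  row 3: b31 a2 a3 b34 b35 b36 b37
Rows 1 and 2 agree on A2; apply A2→A5, A7 and equate their A5, A7 entries.
Rows 1 and 3 agree on A2; apply A2→A5, A7 and equate their A5, A7 entries.
Rows 1 and 2 agree on A5; apply A5→A4 and equate their A4 entries.
Rows 1 and 3 agree on A5; apply A5→A4 and equate their A4 entries.
No row becomes fully distinguished — the join is lossy.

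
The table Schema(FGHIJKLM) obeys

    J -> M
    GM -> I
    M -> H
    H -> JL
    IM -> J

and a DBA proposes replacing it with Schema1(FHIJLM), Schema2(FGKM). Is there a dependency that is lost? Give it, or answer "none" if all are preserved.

GM -> I

Check GM → I: no single fragment contains all of {GIM}, and the restricted closure of {GM} across the fragments never reaches {I}.
J → M is preserved.
M → H is preserved.
H → JL is preserved.
IM → J is preserved.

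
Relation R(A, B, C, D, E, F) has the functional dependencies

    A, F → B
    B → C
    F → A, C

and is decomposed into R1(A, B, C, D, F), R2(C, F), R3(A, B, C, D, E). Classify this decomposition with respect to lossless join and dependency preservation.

lossy but dependency-preserving

Lossless test (chase): Rows 1 and 2 agree on F; apply F→A, C and equate their A, C entries. Rows 1 and 2 agree on A, F; apply A, F→B and equate their B entries. No row becomes fully distinguished — the join is lossy.
Dependency preservation: every FD's attributes lie within a single fragment, so each can be enforced locally — preserved.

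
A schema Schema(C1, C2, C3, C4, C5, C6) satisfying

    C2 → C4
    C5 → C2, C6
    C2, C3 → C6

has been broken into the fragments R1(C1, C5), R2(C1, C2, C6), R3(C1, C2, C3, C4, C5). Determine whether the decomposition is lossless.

Chase test. Columns are C1, C2, C3, C4, C5, C6; row i has aⱼ where attribute j ∈ Ri, else bᵢⱼ.
Initial tableau (one row per fragment):
  row 1: a1 b12 b13 b14 a5 b16
  row 2: a1 a2 b23 b24 b25 a6
  row 3: a1 a2 a3 a4 a5 b36
Rows 2 and 3 agree on C2; apply C2→C4 and equate their C4 entries.
Rows 1 and 3 agree on C5; apply C5→C2, C6 and equate their C2, C6 entries.
Rows 1 and 2 agree on C2; apply C2→C4 and equate their C4 entries.
No row becomes fully distinguished — the join is lossy.

No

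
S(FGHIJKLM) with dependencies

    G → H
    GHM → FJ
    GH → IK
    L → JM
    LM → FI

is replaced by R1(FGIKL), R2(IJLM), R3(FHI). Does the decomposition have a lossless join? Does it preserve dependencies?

Lossless test (chase): Rows 1 and 2 agree on L; apply L→JM and equate their JM entries. Rows 1 and 2 agree on LM; apply LM→FI and equate their FI entries. No row becomes fully distinguished — the join is lossy.
Dependency preservation: the restricted closure of {G} across the fragments never reaches {H}, so G → H cannot be enforced without a join — not preserved.

lossy and not dependency-preserving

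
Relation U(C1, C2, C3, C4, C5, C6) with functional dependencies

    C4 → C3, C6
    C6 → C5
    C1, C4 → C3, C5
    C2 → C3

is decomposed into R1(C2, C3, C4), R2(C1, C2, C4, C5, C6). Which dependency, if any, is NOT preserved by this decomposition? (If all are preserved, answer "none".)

none

C4 → C3, C6: restricted closure across fragments reaches C3, C6.
C6 → C5 lies within R2.
C1, C4 → C3, C5: restricted closure across fragments reaches C3, C5.
C2 → C3 lies within R1.
Every dependency is enforceable on the fragments, so the decomposition is dependency-preserving.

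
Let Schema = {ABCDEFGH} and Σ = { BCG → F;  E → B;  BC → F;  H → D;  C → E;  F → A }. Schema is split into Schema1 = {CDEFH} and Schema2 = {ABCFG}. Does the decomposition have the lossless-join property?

No

Common attributes: Schema1 ∩ Schema2 = {CF}.
Closure of {CF}: C → E applies, adding E; F → A applies, adding A; E → B applies, adding B. So (CF)⁺ = {ABCEF}.
The closure contains neither all of Schema1 = {CDEFH} nor all of Schema2 = {ABCFG}, so the common attributes are not a superkey of either fragment. The join is lossy.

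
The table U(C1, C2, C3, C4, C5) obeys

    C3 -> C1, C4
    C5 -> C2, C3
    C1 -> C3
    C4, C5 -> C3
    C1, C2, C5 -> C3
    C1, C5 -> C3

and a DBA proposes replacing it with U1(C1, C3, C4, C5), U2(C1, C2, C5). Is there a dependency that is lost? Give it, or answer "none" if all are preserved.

C3 → C1, C4 lies within U1.
C5 → C2, C3: restricted closure across fragments reaches C2, C3.
C1 → C3 lies within U1.
C4, C5 → C3 lies within U1.
C1, C2, C5 → C3: restricted closure across fragments reaches C3.
C1, C5 → C3 lies within U1.
Every dependency is enforceable on the fragments, so the decomposition is dependency-preserving.

none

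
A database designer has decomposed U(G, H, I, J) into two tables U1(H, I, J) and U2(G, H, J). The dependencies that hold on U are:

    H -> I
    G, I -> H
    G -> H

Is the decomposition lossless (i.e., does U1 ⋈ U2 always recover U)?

Common attributes: U1 ∩ U2 = {H, J}.
Closure of {H, J}: H → I applies, adding I. So (H, J)⁺ = {H, I, J}.
This closure contains every attribute of U1, so U1 ∩ U2 → U1. The join is lossless.

Yes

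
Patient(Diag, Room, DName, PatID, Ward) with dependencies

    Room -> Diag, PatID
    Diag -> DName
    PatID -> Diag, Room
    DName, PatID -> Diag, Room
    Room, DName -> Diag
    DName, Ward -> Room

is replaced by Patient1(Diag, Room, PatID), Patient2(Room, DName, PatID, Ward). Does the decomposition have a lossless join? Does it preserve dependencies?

lossless but not dependency-preserving

Lossless test: (Room, PatID)⁺ = {Diag, Room, DName, PatID}, which contains all of one fragment — lossless.
Dependency preservation: the restricted closure of {Diag} across the fragments never reaches {DName}, so Diag → DName cannot be enforced without a join — not preserved.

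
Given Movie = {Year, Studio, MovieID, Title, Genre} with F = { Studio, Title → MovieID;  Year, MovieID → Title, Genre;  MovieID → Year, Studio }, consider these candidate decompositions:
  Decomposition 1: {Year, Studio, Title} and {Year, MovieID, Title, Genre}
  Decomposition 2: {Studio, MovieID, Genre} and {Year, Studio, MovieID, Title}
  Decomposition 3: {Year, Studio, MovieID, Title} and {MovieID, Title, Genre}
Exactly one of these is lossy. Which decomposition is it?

Decomposition 1: common = {Year, Title}, closure = {Year, Title} → lossy.
Decomposition 2: common = {Studio, MovieID}, closure = {Year, Studio, MovieID, Title, Genre} → lossless.
Decomposition 3: common = {MovieID, Title}, closure = {Year, Studio, MovieID, Title, Genre} → lossless.

Decomposition 1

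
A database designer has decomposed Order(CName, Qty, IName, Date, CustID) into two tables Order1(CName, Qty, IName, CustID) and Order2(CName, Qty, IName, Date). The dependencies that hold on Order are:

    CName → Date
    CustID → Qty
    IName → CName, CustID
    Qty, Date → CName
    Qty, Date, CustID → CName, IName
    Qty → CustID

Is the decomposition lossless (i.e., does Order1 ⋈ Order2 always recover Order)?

Yes

Common attributes: Order1 ∩ Order2 = {CName, Qty, IName}.
Closure of {CName, Qty, IName}: CName → Date applies, adding Date; IName → CName, CustID applies, adding CustID. So (CName, Qty, IName)⁺ = {CName, Qty, IName, Date, CustID}.
This closure contains every attribute of Order1, so Order1 ∩ Order2 → Order1. The join is lossless.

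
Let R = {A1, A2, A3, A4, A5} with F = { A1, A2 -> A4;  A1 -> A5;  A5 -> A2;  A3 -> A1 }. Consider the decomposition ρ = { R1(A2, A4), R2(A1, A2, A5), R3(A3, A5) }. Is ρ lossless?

No

Chase test. Columns are A1, A2, A3, A4, A5; row i has aⱼ where attribute j ∈ Ri, else bᵢⱼ.
Initial tableau (one row per fragment):
  row 1: b11 a2 b13 a4 b15
  row 2: a1 a2 b23 b24 a5
  row 3: b31 b32 a3 b34 a5
Rows 2 and 3 agree on A5; apply A5→A2 and equate their A2 entries.
No row becomes fully distinguished — the join is lossy.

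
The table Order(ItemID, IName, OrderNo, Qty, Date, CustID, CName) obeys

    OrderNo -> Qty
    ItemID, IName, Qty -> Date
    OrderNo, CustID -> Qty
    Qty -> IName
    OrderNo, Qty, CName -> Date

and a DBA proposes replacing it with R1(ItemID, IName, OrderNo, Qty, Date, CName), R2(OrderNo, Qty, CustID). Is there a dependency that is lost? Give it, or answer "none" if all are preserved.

OrderNo → Qty lies within R1.
ItemID, IName, Qty → Date lies within R1.
OrderNo, CustID → Qty lies within R2.
Qty → IName lies within R1.
OrderNo, Qty, CName → Date lies within R1.
Every dependency is enforceable on the fragments, so the decomposition is dependency-preserving.

none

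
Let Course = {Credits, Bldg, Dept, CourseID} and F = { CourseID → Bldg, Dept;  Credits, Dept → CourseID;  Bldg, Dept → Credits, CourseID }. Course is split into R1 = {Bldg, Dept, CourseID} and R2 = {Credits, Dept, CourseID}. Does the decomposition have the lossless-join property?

Yes

Common attributes: R1 ∩ R2 = {Dept, CourseID}.
Closure of {Dept, CourseID}: CourseID → Bldg, Dept applies, adding Bldg; Bldg, Dept → Credits, CourseID applies, adding Credits. So (Dept, CourseID)⁺ = {Credits, Bldg, Dept, CourseID}.
This closure contains every attribute of R1, so R1 ∩ R2 → R1. The join is lossless.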